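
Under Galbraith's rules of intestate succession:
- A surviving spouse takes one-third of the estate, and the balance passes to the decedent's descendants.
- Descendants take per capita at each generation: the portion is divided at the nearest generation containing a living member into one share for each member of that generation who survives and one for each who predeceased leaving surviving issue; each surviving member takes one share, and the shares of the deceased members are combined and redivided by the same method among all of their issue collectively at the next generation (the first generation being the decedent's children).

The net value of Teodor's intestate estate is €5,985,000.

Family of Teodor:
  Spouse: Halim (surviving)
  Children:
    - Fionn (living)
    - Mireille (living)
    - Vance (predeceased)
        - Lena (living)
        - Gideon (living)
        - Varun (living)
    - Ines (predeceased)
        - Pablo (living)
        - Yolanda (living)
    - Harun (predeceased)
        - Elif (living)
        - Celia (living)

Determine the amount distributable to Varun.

Varun receives €342,000.

Halim takes one-third of €5,985,000 = €1,995,000. The remaining €3,990,000 passes to the descendants.
The descendants' portion (€3,990,000) is divided at the children's generation into 5 shares of €798,000. Fionn and Mireille each take €798,000. The 3 shares of the deceased (Vance, Ines, and Harun) are combined into a pool of €2,394,000.
That pool (€2,394,000) is divided at the grandchildren's generation equally among Lena, Gideon, Varun, Pablo, Yolanda, Elif, and Celia: €342,000 each.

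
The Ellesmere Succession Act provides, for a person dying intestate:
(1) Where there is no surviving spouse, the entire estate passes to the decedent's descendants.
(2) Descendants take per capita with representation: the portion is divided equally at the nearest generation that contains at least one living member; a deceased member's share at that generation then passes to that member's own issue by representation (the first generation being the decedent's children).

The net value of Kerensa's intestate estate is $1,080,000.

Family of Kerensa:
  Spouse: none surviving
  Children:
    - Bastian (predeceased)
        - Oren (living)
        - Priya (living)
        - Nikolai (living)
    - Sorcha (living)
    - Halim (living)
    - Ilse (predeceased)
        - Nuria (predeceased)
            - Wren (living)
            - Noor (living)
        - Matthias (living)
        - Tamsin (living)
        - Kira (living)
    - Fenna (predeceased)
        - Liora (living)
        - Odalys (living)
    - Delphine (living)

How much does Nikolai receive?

The entire $1,080,000 passes to the descendants.
That amount ($1,080,000) is divided into 6 shares of $180,000: Sorcha, Halim, and Delphine each take $180,000; Bastian's $180,000 share passes to Bastian's issue; Ilse's $180,000 share passes to Ilse's issue; Fenna's $180,000 share passes to Fenna's issue.
Bastian's share ($180,000) is divided into 3 shares of $60,000: Oren, Priya, and Nikolai each take $60,000.
Ilse's share ($180,000) is divided into 4 shares of $45,000: Matthias, Tamsin, and Kira each take $45,000; Nuria's $45,000 share passes to Nuria's issue.
Nuria's share ($45,000) is divided into 2 shares of $22,500: Wren and Noor each take $22,500.
Fenna's share ($180,000) is divided into 2 shares of $90,000: Liora and Odalys each take $90,000.

Nikolai receives $60,000.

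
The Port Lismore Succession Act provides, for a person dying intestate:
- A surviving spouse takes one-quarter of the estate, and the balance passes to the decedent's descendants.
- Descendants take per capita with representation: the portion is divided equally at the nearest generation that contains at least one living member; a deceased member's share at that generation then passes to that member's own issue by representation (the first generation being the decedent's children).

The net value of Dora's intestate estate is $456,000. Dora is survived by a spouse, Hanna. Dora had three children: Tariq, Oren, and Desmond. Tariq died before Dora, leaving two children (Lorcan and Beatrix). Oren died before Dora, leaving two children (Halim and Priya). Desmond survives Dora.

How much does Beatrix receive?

Beatrix receives $57,000.

Hanna takes one-quarter of $456,000 = $114,000. The remaining $342,000 passes to the descendants.
The descendants' portion ($342,000) is divided into 3 shares of $114,000: Desmond takes $114,000; Tariq's $114,000 share passes to Tariq's issue; Oren's $114,000 share passes to Oren's issue.
Tariq's share ($114,000) is divided into 2 shares of $57,000: Lorcan and Beatrix each take $57,000.
Oren's share ($114,000) is divided into 2 shares of $57,000: Halim and Priya each take $57,000.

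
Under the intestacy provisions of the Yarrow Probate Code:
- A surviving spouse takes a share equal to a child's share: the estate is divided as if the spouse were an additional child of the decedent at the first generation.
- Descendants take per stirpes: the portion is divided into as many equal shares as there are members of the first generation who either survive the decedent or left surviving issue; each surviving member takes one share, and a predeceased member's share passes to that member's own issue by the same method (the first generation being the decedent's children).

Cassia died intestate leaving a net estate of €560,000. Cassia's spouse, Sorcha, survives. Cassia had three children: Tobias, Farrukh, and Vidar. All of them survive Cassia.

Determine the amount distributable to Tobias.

Tobias receives €140,000.

The spouse counts as an additional share at the children's level, so there are 4 primary shares of €140,000. Sorcha takes one such share (€140,000).
The children's combined portion (€420,000) is divided into 3 shares of €140,000: Tobias, Farrukh, and Vidar each take €140,000.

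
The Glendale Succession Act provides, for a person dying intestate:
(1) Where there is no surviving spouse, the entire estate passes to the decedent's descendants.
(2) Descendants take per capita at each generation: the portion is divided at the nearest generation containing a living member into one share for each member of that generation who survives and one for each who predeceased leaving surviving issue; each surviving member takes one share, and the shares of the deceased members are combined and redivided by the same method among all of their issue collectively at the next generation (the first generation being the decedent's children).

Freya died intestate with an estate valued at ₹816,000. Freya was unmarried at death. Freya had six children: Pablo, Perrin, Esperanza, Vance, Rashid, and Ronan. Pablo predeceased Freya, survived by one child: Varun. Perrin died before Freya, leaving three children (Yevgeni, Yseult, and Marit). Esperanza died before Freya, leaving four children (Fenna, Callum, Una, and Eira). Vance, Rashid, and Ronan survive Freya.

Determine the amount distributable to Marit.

The entire ₹816,000 passes to the descendants.
That amount (₹816,000) is divided at the children's generation into 6 shares of ₹136,000. Vance, Rashid, and Ronan each take ₹136,000. The 3 shares of the deceased (Pablo, Perrin, and Esperanza) are combined into a pool of ₹408,000.
That pool (₹408,000) is divided at the grandchildren's generation equally among Varun, Yevgeni, Yseult, Marit, Fenna, Callum, Una, and Eira: ₹51,000 each.

Marit receives ₹51,000.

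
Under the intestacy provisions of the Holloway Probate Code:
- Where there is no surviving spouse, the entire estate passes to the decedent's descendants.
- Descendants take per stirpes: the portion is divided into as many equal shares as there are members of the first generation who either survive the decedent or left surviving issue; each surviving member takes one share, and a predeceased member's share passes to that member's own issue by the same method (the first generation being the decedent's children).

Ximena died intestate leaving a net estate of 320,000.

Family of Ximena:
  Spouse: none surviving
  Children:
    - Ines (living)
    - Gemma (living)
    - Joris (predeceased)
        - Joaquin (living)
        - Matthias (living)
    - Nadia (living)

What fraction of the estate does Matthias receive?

The entire 320,000 passes to the descendants.
That amount (320,000) is divided into 4 shares of 80,000: Ines, Gemma, and Nadia each take 80,000; Joris's 80,000 share passes to Joris's issue.
Joris's share (80,000) is divided into 2 shares of 40,000: Joaquin and Matthias each take 40,000.

Matthias receives 1/8 of the estate.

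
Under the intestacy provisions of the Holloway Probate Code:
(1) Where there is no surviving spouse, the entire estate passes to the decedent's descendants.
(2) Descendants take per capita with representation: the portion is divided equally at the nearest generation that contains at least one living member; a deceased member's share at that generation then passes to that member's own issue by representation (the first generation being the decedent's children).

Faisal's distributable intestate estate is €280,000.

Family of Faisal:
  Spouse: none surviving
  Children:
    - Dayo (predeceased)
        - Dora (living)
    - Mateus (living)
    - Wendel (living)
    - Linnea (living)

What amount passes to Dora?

Dora receives €70,000.

The entire €280,000 passes to the descendants.
That amount (€280,000) is divided into 4 shares of €70,000: Mateus, Wendel, and Linnea each take €70,000; Dayo's €70,000 share passes to Dayo's issue.
Dayo's share (€70,000) passes entirely to Dora.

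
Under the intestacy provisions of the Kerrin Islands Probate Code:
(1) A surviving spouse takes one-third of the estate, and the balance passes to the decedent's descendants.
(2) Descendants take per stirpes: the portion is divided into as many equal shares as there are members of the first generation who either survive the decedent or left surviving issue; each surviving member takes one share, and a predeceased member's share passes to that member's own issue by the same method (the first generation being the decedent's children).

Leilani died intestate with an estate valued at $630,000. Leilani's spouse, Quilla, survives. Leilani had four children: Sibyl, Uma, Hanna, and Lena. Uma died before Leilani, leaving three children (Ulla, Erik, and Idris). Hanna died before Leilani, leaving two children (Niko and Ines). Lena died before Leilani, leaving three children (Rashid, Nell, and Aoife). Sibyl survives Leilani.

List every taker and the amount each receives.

Quilla: $210,000; Sibyl: $105,000; Ulla: $35,000; Erik: $35,000; Idris: $35,000; Niko: $52,500; Ines: $52,500; Rashid: $35,000; Nell: $35,000; Aoife: $35,000

Quilla takes one-third of $630,000 = $210,000. The remaining $420,000 passes to the descendants.
The descendants' portion ($420,000) is divided into 4 shares of $105,000: Sibyl takes $105,000; Uma's $105,000 share passes to Uma's issue; Hanna's $105,000 share passes to Hanna's issue; Lena's $105,000 share passes to Lena's issue.
Uma's share ($105,000) is divided into 3 shares of $35,000: Ulla, Erik, and Idris each take $35,000.
Hanna's share ($105,000) is divided into 2 shares of $52,500: Niko and Ines each take $52,500.
Lena's share ($105,000) is divided into 3 shares of $35,000: Rashid, Nell, and Aoife each take $35,000.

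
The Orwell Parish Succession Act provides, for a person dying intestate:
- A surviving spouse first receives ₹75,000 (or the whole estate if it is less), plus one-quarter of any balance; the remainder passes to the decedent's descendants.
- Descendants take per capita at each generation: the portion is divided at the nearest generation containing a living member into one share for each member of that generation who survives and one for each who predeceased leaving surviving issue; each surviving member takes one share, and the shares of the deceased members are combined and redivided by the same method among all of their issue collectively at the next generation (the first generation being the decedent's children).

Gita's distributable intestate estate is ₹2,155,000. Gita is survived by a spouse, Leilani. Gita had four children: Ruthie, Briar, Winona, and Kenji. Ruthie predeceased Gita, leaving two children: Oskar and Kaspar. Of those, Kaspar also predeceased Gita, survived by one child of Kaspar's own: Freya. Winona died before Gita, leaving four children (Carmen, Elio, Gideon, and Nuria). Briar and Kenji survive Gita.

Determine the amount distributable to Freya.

Freya receives ₹130,000.

Leilani first takes ₹75,000, leaving a balance of ₹2,080,000. Leilani then takes one-quarter of the balance (₹520,000), for a total of ₹595,000. The remaining ₹1,560,000 passes to the descendants.
The descendants' portion (₹1,560,000) is divided at the children's generation into 4 shares of ₹390,000. Briar and Kenji each take ₹390,000. The 2 shares of the deceased (Ruthie and Winona) are combined into a pool of ₹780,000.
That pool (₹780,000) is divided at the grandchildren's generation into 6 shares of ₹130,000. Oskar, Carmen, Elio, Gideon, and Nuria each take ₹130,000. The remaining share for the deceased Kaspar (₹130,000) is carried to the next generation.
That pool (₹130,000) passes entirely to Freya, the sole taker at the great-grandchildren's generation.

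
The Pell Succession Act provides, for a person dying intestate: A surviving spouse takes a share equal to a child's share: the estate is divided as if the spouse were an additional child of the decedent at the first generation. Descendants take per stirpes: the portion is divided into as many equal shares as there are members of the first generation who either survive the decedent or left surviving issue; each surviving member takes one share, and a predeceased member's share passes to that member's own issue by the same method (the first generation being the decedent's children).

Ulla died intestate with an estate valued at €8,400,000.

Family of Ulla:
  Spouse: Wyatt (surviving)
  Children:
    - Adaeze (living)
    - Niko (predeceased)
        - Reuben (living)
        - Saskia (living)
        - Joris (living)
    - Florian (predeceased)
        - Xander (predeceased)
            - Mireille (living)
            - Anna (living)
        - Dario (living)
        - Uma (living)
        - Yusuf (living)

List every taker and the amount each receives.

The spouse counts as an additional share at the children's level, so there are 4 primary shares of €2,100,000. Wyatt takes one such share (€2,100,000).
The children's combined portion (€6,300,000) is divided into 3 shares of €2,100,000: Adaeze takes €2,100,000; Niko's €2,100,000 share passes to Niko's issue; Florian's €2,100,000 share passes to Florian's issue.
Niko's share (€2,100,000) is divided into 3 shares of €700,000: Reuben, Saskia, and Joris each take €700,000.
Florian's share (€2,100,000) is divided into 4 shares of €525,000: Dario, Uma, and Yusuf each take €525,000; Xander's €525,000 share passes to Xander's issue.
Xander's share (€525,000) is divided into 2 shares of €262,500: Mireille and Anna each take €262,500.

Wyatt: €2,100,000; Adaeze: €2,100,000; Reuben: €700,000; Saskia: €700,000; Joris: €700,000; Mireille: €262,500; Anna: €262,500; Dario: €525,000; Uma: €525,000; Yusuf: €525,000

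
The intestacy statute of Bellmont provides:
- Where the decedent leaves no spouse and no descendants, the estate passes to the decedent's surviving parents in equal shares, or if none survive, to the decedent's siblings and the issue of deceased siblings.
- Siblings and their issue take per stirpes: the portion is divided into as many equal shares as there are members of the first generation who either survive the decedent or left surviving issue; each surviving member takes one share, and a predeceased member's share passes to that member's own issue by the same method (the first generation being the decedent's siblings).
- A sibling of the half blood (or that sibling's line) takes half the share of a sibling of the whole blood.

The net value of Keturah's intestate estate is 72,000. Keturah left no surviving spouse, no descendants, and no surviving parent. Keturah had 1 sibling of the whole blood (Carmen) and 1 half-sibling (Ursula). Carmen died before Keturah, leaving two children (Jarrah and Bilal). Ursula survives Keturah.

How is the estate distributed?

The entire 72,000 passes to the siblings and their issue.
Counting each half-blood sibling's line as half a unit, there are 3/2 units in 72,000, so one unit is 48,000. Whole-blood lines (Carmen) take 48,000 each; half-blood lines (Ursula) take 24,000 each.
Carmen's share (48,000) is divided into 2 shares of 24,000: Jarrah and Bilal each take 24,000.

Ursula: 24,000; Jarrah: 24,000; Bilal: 24,000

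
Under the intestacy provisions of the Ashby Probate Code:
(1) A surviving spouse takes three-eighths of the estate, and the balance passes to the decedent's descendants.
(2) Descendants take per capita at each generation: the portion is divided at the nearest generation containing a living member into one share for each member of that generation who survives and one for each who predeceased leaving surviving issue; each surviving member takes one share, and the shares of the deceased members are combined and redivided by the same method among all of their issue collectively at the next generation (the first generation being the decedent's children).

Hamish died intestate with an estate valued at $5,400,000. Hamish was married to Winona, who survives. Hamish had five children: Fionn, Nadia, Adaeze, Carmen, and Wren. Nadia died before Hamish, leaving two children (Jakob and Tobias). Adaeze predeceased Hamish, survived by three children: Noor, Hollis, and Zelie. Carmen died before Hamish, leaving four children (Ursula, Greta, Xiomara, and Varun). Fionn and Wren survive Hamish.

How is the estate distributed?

Winona takes three-eighths of $5,400,000 = $2,025,000. The remaining $3,375,000 passes to the descendants.
The descendants' portion ($3,375,000) is divided at the children's generation into 5 shares of $675,000. Fionn and Wren each take $675,000. The 3 shares of the deceased (Nadia, Adaeze, and Carmen) are combined into a pool of $2,025,000.
That pool ($2,025,000) is divided at the grandchildren's generation equally among Jakob, Tobias, Noor, Hollis, Zelie, Ursula, Greta, Xiomara, and Varun: $225,000 each.

Winona: $2,025,000; Fionn: $675,000; Jakob: $225,000; Tobias: $225,000; Noor: $225,000; Hollis: $225,000; Zelie: $225,000; Ursula: $225,000; Greta: $225,000; Xiomara: $225,000; Varun: $225,000; Wren: $675,000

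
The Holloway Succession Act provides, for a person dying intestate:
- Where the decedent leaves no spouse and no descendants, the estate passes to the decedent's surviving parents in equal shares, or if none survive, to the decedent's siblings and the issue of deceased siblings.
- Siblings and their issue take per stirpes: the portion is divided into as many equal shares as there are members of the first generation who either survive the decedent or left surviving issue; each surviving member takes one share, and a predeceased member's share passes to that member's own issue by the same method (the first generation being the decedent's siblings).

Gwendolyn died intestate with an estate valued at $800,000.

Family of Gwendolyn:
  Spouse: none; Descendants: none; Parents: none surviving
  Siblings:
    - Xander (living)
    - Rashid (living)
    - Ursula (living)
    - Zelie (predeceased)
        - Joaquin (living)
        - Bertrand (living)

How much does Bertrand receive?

The entire $800,000 passes to the siblings and their issue.
That amount ($800,000) is divided into 4 shares of $200,000: Xander, Rashid, and Ursula each take $200,000; Zelie's $200,000 share passes to Zelie's issue.
Zelie's share ($200,000) is divided into 2 shares of $100,000: Joaquin and Bertrand each take $100,000.

Bertrand receives $100,000.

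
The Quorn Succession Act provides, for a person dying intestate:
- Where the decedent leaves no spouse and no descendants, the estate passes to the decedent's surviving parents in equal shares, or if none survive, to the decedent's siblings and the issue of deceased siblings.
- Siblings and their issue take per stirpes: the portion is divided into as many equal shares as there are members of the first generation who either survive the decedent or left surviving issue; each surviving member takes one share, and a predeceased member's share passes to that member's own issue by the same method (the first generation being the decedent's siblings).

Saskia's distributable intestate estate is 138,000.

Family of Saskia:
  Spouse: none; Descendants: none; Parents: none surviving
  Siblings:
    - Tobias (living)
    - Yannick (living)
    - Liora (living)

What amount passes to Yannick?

Yannick receives 46,000.

The entire 138,000 passes to the siblings and their issue.
That amount (138,000) is divided into 3 shares of 46,000: Tobias, Yannick, and Liora each take 46,000.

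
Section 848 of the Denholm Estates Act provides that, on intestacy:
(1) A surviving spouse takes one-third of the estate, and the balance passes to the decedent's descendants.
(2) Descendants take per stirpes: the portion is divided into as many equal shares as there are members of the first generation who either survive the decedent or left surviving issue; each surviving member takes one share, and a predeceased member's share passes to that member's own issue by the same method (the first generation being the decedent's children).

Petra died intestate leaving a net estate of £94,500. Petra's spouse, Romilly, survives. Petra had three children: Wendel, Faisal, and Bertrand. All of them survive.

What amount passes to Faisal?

Romilly takes one-third of £94,500 = £31,500. The remaining £63,000 passes to the descendants.
The descendants' portion (£63,000) is divided into 3 shares of £21,000: Wendel, Faisal, and Bertrand each take £21,000.

Faisal receives £21,000.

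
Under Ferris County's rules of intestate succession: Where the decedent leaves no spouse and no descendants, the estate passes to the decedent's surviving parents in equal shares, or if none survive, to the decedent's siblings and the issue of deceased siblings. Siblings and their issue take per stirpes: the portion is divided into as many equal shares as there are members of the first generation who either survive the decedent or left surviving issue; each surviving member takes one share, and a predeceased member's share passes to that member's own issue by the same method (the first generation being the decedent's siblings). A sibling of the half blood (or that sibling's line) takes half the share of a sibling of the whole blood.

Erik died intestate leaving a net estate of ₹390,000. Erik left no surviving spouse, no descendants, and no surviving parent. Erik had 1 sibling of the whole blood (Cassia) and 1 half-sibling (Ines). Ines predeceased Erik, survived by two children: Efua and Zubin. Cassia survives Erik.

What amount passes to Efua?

The entire ₹390,000 passes to the siblings and their issue.
Counting each half-blood sibling's line as half a unit, there are 3/2 units in ₹390,000, so one unit is ₹260,000. Whole-blood lines (Cassia) take ₹260,000 each; half-blood lines (Ines) take ₹130,000 each.
Ines's share (₹130,000) is divided into 2 shares of ₹65,000: Efua and Zubin each take ₹65,000.

Efua receives ₹65,000.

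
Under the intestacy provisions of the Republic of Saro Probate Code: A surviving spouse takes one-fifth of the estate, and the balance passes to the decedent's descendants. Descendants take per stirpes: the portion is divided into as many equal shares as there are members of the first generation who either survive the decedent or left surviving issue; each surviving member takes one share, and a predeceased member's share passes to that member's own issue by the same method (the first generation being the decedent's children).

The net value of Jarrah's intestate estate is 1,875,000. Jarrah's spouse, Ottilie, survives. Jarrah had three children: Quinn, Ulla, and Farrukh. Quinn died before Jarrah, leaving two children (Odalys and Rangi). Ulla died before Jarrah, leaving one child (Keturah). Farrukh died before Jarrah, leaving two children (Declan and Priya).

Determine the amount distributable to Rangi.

Ottilie takes one-fifth of 1,875,000 = 375,000. The remaining 1,500,000 passes to the descendants.
The descendants' portion (1,500,000) is divided into 3 shares of 500,000: Quinn's 500,000 share passes to Quinn's issue; Ulla's 500,000 share passes to Ulla's issue; Farrukh's 500,000 share passes to Farrukh's issue.
Quinn's share (500,000) is divided into 2 shares of 250,000: Odalys and Rangi each take 250,000.
Ulla's share (500,000) passes entirely to Keturah.
Farrukh's share (500,000) is divided into 2 shares of 250,000: Declan and Priya each take 250,000.

Rangi receives 250,000.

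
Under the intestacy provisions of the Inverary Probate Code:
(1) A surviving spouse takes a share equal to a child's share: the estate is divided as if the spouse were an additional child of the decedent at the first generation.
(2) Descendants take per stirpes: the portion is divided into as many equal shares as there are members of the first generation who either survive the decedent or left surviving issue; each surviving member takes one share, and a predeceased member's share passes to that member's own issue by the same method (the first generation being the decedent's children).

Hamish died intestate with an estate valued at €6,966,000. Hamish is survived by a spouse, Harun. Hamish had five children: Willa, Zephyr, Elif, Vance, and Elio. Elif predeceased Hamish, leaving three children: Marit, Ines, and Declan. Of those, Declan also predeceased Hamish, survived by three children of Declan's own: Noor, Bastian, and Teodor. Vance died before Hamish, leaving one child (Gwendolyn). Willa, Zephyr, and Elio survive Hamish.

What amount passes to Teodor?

Teodor receives €129,000.

The spouse counts as an additional share at the children's level, so there are 6 primary shares of €1,161,000. Harun takes one such share (€1,161,000).
The children's combined portion (€5,805,000) is divided into 5 shares of €1,161,000: Willa, Zephyr, and Elio each take €1,161,000; Elif's €1,161,000 share passes to Elif's issue; Vance's €1,161,000 share passes to Vance's issue.
Elif's share (€1,161,000) is divided into 3 shares of €387,000: Marit and Ines each take €387,000; Declan's €387,000 share passes to Declan's issue.
Declan's share (€387,000) is divided into 3 shares of €129,000: Noor, Bastian, and Teodor each take €129,000.
Vance's share (€1,161,000) passes entirely to Gwendolyn.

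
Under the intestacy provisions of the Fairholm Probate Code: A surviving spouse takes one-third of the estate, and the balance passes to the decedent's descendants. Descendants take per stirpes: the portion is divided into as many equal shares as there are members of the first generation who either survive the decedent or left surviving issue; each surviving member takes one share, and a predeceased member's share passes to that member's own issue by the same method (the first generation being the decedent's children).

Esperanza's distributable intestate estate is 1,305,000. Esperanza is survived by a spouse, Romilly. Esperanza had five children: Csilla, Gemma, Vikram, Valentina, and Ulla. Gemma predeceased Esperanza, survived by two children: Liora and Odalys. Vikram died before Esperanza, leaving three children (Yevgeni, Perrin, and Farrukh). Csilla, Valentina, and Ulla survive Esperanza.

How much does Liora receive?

Romilly takes one-third of 1,305,000 = 435,000. The remaining 870,000 passes to the descendants.
The descendants' portion (870,000) is divided into 5 shares of 174,000: Csilla, Valentina, and Ulla each take 174,000; Gemma's 174,000 share passes to Gemma's issue; Vikram's 174,000 share passes to Vikram's issue.
Gemma's share (174,000) is divided into 2 shares of 87,000: Liora and Odalys each take 87,000.
Vikram's share (174,000) is divided into 3 shares of 58,000: Yevgeni, Perrin, and Farrukh each take 58,000.

Liora receives 87,000.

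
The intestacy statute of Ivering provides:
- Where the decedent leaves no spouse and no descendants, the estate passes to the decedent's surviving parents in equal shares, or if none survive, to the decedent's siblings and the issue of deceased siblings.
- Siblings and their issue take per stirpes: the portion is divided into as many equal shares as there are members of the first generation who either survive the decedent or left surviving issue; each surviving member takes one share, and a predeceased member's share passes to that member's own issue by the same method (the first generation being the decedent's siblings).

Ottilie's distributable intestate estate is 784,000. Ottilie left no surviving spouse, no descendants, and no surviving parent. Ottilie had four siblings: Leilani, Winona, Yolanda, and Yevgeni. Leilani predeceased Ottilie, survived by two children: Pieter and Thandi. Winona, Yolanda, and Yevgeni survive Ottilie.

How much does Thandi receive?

Thandi receives 98,000.

The entire 784,000 passes to the siblings and their issue.
That amount (784,000) is divided into 4 shares of 196,000: Winona, Yolanda, and Yevgeni each take 196,000; Leilani's 196,000 share passes to Leilani's issue.
Leilani's share (196,000) is divided into 2 shares of 98,000: Pieter and Thandi each take 98,000.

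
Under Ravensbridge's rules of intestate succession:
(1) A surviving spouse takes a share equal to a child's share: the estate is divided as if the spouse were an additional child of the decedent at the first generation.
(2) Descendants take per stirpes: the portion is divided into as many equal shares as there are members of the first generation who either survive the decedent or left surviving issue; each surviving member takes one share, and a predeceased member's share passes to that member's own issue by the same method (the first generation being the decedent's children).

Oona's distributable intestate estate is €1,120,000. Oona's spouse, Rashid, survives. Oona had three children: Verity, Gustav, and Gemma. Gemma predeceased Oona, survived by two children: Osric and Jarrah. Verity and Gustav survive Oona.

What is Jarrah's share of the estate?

Jarrah receives €140,000.

The spouse counts as an additional share at the children's level, so there are 4 primary shares of €280,000. Rashid takes one such share (€280,000).
The children's combined portion (€840,000) is divided into 3 shares of €280,000: Verity and Gustav each take €280,000; Gemma's €280,000 share passes to Gemma's issue.
Gemma's share (€280,000) is divided into 2 shares of €140,000: Osric and Jarrah each take €140,000.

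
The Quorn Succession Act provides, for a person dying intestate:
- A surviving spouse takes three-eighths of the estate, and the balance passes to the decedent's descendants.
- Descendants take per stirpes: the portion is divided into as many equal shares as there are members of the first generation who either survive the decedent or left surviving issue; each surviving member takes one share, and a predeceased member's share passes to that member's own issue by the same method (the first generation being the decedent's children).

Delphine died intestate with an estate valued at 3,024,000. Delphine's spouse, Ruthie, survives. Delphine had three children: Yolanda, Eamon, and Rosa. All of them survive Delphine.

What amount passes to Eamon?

Eamon receives 630,000.

Ruthie takes three-eighths of 3,024,000 = 1,134,000. The remaining 1,890,000 passes to the descendants.
The descendants' portion (1,890,000) is divided into 3 shares of 630,000: Yolanda, Eamon, and Rosa each take 630,000.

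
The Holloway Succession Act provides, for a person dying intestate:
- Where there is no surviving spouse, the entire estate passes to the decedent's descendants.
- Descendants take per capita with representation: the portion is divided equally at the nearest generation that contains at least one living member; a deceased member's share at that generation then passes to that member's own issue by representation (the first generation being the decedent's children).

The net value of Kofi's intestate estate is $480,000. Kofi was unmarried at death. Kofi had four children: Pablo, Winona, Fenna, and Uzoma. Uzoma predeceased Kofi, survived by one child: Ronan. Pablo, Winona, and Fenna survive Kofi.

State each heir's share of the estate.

Pablo: $120,000; Winona: $120,000; Fenna: $120,000; Ronan: $120,000

The entire $480,000 passes to the descendants.
That amount ($480,000) is divided into 4 shares of $120,000: Pablo, Winona, and Fenna each take $120,000; Uzoma's $120,000 share passes to Uzoma's issue.
Uzoma's share ($120,000) passes entirely to Ronan.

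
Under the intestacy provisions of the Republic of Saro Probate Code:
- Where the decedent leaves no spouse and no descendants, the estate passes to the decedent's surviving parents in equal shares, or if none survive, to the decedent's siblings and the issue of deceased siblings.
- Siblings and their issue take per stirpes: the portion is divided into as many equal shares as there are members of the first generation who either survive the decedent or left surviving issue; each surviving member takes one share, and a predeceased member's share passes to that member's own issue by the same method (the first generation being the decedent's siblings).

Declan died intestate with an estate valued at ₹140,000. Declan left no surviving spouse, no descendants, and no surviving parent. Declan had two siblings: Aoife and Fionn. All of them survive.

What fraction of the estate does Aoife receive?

The entire ₹140,000 passes to the siblings and their issue.
That amount (₹140,000) is divided into 2 shares of ₹70,000: Aoife and Fionn each take ₹70,000.

Aoife receives 1/2 of the estate.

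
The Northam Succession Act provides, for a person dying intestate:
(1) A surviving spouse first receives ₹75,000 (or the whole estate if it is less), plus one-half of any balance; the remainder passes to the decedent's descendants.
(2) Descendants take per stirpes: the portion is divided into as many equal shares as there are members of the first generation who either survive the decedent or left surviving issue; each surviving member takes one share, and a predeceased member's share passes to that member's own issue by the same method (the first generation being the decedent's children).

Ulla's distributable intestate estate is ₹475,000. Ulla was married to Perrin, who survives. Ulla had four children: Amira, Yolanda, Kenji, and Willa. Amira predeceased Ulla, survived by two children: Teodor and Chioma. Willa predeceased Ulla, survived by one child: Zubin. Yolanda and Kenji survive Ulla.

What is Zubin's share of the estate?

Zubin receives ₹50,000.

Perrin first takes ₹75,000, leaving a balance of ₹400,000. Perrin then takes one-half of the balance (₹200,000), for a total of ₹275,000. The remaining ₹200,000 passes to the descendants.
The descendants' portion (₹200,000) is divided into 4 shares of ₹50,000: Yolanda and Kenji each take ₹50,000; Amira's ₹50,000 share passes to Amira's issue; Willa's ₹50,000 share passes to Willa's issue.
Amira's share (₹50,000) is divided into 2 shares of ₹25,000: Teodor and Chioma each take ₹25,000.
Willa's share (₹50,000) passes entirely to Zubin.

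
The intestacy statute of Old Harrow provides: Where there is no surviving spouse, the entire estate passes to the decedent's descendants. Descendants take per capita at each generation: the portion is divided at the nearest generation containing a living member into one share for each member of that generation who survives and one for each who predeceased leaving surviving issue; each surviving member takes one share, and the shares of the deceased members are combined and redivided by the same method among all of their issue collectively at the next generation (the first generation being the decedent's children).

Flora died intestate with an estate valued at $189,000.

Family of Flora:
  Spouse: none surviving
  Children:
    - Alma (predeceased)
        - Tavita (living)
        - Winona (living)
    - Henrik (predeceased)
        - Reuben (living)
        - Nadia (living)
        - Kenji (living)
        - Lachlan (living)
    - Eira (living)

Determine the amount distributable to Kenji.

Kenji receives $21,000.

The entire $189,000 passes to the descendants.
That amount ($189,000) is divided at the children's generation into 3 shares of $63,000. Eira takes $63,000. The 2 shares of the deceased (Alma and Henrik) are combined into a pool of $126,000.
That pool ($126,000) is divided at the grandchildren's generation equally among Tavita, Winona, Reuben, Nadia, Kenji, and Lachlan: $21,000 each.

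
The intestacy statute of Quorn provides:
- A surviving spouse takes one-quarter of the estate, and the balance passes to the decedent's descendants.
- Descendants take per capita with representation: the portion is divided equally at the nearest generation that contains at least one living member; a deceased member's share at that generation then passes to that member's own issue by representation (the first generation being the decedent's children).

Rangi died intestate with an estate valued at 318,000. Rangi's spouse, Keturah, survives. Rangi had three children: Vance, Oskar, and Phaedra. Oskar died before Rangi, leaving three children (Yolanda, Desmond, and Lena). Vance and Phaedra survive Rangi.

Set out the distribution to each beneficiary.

Keturah takes one-quarter of 318,000 = 79,500. The remaining 238,500 passes to the descendants.
The descendants' portion (238,500) is divided into 3 shares of 79,500: Vance and Phaedra each take 79,500; Oskar's 79,500 share passes to Oskar's issue.
Oskar's share (79,500) is divided into 3 shares of 26,500: Yolanda, Desmond, and Lena each take 26,500.

Keturah: 79,500; Vance: 79,500; Yolanda: 26,500; Desmond: 26,500; Lena: 26,500; Phaedra: 79,500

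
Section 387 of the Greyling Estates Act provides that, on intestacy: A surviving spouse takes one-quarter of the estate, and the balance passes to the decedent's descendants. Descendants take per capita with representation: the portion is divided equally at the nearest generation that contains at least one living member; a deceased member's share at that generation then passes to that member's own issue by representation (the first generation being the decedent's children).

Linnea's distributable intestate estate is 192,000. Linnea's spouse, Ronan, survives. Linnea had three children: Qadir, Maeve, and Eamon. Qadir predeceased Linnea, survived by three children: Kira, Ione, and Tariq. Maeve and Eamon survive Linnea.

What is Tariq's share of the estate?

Tariq receives 16,000.

Ronan takes one-quarter of 192,000 = 48,000. The remaining 144,000 passes to the descendants.
The descendants' portion (144,000) is divided into 3 shares of 48,000: Maeve and Eamon each take 48,000; Qadir's 48,000 share passes to Qadir's issue.
Qadir's share (48,000) is divided into 3 shares of 16,000: Kira, Ione, and Tariq each take 16,000.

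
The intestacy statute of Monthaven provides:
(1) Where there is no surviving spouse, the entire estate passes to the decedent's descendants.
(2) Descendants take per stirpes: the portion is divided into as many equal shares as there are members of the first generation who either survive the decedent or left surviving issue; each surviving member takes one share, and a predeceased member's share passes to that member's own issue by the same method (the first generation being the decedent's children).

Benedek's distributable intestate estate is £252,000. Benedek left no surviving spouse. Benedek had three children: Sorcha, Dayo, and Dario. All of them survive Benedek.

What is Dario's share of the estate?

The entire £252,000 passes to the descendants.
That amount (£252,000) is divided into 3 shares of £84,000: Sorcha, Dayo, and Dario each take £84,000.

Dario receives £84,000.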